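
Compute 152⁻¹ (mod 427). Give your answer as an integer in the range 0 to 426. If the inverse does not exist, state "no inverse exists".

Extended Euclidean algorithm:
427 = 2×152 + 123
152 = 1×123 + 29
123 = 4×29 + 7
29 = 4×7 + 1
7 = 7×1 + 0
gcd = 1, so the inverse exists. Back-substitute:
1 = 29 − 4·7
1 = −4·123 + 17·29
1 = 17·152 − 21·123
1 = −21·427 + 59·152
So 152·59 ≡ 1 (mod 427).

59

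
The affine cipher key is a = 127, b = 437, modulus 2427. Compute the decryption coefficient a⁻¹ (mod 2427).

gcd(2427, 127) by repeated division:
2427 = 19×127 + 14
127 = 9×14 + 1
14 = 14×1 + 0
Since gcd(127, 2427) = 1, back-substitute to write 1 as a combination:
1 = 127 − 9·14
1 = −9·2427 + 172·127
So 127·172 ≡ 1 (mod 2427).

172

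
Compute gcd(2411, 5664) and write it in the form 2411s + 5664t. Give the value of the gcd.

1

Repeated division:
5664 = 2·2411 + 842
2411 = 2·842 + 727
842 = 1·727 + 115
727 = 6·115 + 37
115 = 3·37 + 4
37 = 9·4 + 1
4 = 4·1 + 0
gcd(2411, 5664) = 1.
Working backward:
1 = 37 − 9·4
1 = −9·115 + 28·37
1 = 28·727 − 177·115
1 = −177·842 + 205·727
1 = 205·2411 − 587·842
1 = −587·5664 + 1379·2411
So 1 = (-587)·5664 + (1379)·2411.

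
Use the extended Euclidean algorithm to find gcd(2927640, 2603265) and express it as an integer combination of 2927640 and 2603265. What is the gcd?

15

Repeated division:
2927640 = 1·2603265 + 324375
2603265 = 8·324375 + 8265
324375 = 39·8265 + 2040
8265 = 4·2040 + 105
2040 = 19·105 + 45
105 = 2·45 + 15
45 = 3·15 + 0
gcd(2927640, 2603265) = 15.
Express as a combination:
15 = 105 − 2·45
15 = −2·2040 + 39·105
15 = 39·8265 − 158·2040
15 = −158·324375 + 6201·8265
15 = 6201·2603265 − 49766·324375
15 = −49766·2927640 + 55967·2603265
So 15 = (-49766)·2927640 + (55967)·2603265.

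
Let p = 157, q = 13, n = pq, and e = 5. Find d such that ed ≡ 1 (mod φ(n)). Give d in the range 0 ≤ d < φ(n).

φ(n) = (p−1)(q−1) = 156·12 = 1872.
Need d with 5·d ≡ 1 (mod 1872). Apply the extended Euclidean algorithm:
1872 = 374*5 + 2
5 = 2*2 + 1
2 = 2*1 + 0
Back-substitute:
1 = 5 − 2·2
1 = −2·1872 + 749·5
So 5·749 ≡ 1 (mod 1872), hence d = 749.

749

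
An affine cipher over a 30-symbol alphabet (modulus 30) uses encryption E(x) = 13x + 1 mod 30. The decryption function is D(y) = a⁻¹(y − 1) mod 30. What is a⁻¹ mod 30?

Apply the Euclidean algorithm to 30 and 13:
30 = 2×13 + 4
13 = 3×4 + 1
4 = 4×1 + 0
Since gcd(13, 30) = 1, back-substitute to write 1 as a combination:
1 = 13 − 3·4
1 = −3·30 + 7·13
So 13·7 ≡ 1 (mod 30).

7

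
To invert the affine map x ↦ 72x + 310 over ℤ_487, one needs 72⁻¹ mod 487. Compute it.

115

Run Euclid on (487, 72):
487 = 6*72 + 55
72 = 1*55 + 17
55 = 3*17 + 4
17 = 4*4 + 1
4 = 4*1 + 0
The gcd is 1. Working backward:
1 = 17 − 4·4
1 = −4·55 + 13·17
1 = 13·72 − 17·55
1 = −17·487 + 115·72
So 72·115 ≡ 1 (mod 487).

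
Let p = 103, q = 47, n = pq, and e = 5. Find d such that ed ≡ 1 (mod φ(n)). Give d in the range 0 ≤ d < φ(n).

1877

φ(n) = (p−1)(q−1) = 102·46 = 4692.
Need d with 5·d ≡ 1 (mod 4692). Apply the extended Euclidean algorithm:
4692 = 938×5 + 2
5 = 2×2 + 1
2 = 2×1 + 0
Back-substitute:
1 = 5 − 2·2
1 = −2·4692 + 1877·5
So 5·1877 ≡ 1 (mod 4692), hence d = 1877.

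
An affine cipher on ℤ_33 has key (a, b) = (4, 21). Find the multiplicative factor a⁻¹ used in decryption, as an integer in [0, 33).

25

Run Euclid on (33, 4):
33 = 8·4 + 1
4 = 4·1 + 0
Since gcd(4, 33) = 1, back-substitute to write 1 as a combination:
1 = 33 − 8·4
Hence 4⁻¹ ≡ -8 ≡ 25 (mod 33).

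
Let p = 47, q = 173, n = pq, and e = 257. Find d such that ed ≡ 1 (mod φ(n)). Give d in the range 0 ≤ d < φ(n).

7481

φ(n) = (p−1)(q−1) = 46·172 = 7912.
Need d with 257·d ≡ 1 (mod 7912). Apply the extended Euclidean algorithm:
7912 = 30*257 + 202
257 = 1*202 + 55
202 = 3*55 + 37
55 = 1*37 + 18
37 = 2*18 + 1
18 = 18*1 + 0
Back-substitute:
1 = 37 − 2·18
1 = −2·55 + 3·37
1 = 3·202 − 11·55
1 = −11·257 + 14·202
1 = 14·7912 − 431·257
So 257·(-431) ≡ 1 (mod 7912), hence d ≡ -431 ≡ 7481 (mod 7912).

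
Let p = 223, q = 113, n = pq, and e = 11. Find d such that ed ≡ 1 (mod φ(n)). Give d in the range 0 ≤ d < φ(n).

φ(n) = (p−1)(q−1) = 222·112 = 24864.
Need d with 11·d ≡ 1 (mod 24864). Apply the extended Euclidean algorithm:
24864 = 2260·11 + 4
11 = 2·4 + 3
4 = 1·3 + 1
3 = 3·1 + 0
Back-substitute:
1 = 4 − 3
1 = −11 + 3·4
1 = 3·24864 − 6781·11
So 11·(-6781) ≡ 1 (mod 24864), hence d ≡ -6781 ≡ 18083 (mod 24864).

18083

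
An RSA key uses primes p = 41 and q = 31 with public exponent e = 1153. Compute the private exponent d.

817

φ(n) = (p−1)(q−1) = 40·30 = 1200.
Need d with 1153·d ≡ 1 (mod 1200). Apply the extended Euclidean algorithm:
1200 = 1·1153 + 47
1153 = 24·47 + 25
47 = 1·25 + 22
25 = 1·22 + 3
22 = 7·3 + 1
3 = 3·1 + 0
Back-substitute:
1 = 22 − 7·3
1 = −7·25 + 8·22
1 = 8·47 − 15·25
1 = −15·1153 + 368·47
1 = 368·1200 − 383·1153
So 1153·(-383) ≡ 1 (mod 1200), hence d ≡ -383 ≡ 817 (mod 1200).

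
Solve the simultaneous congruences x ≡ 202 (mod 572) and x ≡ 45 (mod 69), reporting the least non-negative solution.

21366

Write x = 202 + 572·k. Then 572·k ≡ 45 − 202 ≡ 50 (mod 69).
Need 572⁻¹ mod 69. Extended Euclid on (69, 20):
69 = 3·20 + 9
20 = 2·9 + 2
9 = 4·2 + 1
2 = 2·1 + 0
Back-substitute:
1 = 9 − 4·2
1 = −4·20 + 9·9
1 = 9·69 − 31·20
572⁻¹ ≡ 38 (mod 69), so k ≡ 38·50 ≡ 37 (mod 69).
x = 202 + 572·37 = 21366.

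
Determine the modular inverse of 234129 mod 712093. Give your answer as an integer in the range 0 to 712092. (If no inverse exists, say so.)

Apply the Euclidean algorithm to 712093 and 234129:
712093 = 3·234129 + 9706
234129 = 24·9706 + 1185
9706 = 8·1185 + 226
1185 = 5·226 + 55
226 = 4·55 + 6
55 = 9·6 + 1
6 = 6·1 + 0
gcd = 1, so the inverse exists. Back-substitute:
1 = 55 − 9·6
1 = −9·226 + 37·55
1 = 37·1185 − 194·226
1 = −194·9706 + 1589·1185
1 = 1589·234129 − 38330·9706
1 = −38330·712093 + 116579·234129
So 234129·116579 ≡ 1 (mod 712093).

116579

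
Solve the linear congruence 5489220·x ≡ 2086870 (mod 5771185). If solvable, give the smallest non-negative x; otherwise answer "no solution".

First find gcd(5489220, 5771185):
5771185 = 1·5489220 + 281965
5489220 = 19·281965 + 131885
281965 = 2·131885 + 18195
131885 = 7·18195 + 4520
18195 = 4·4520 + 115
4520 = 39·115 + 35
115 = 3·35 + 10
35 = 3·10 + 5
10 = 2·5 + 0
gcd = 5 and 5 | 2086870, so solutions exist. Divide through by 5: 1097844x ≡ 417374 (mod 1154237).
Now find 1097844⁻¹ mod 1154237:
1154237 = 1*1097844 + 56393
1097844 = 19*56393 + 26377
56393 = 2*26377 + 3639
26377 = 7*3639 + 904
3639 = 4*904 + 23
904 = 39*23 + 7
23 = 3*7 + 2
7 = 3*2 + 1
2 = 2*1 + 0
Back-substitute:
1 = 7 − 3·2
1 = −3·23 + 10·7
1 = 10·904 − 393·23
1 = −393·3639 + 1582·904
1 = 1582·26377 − 11467·3639
1 = −11467·56393 + 24516·26377
1 = 24516·1097844 − 477271·56393
1 = −477271·1154237 + 501787·1097844
So 1097844⁻¹ ≡ 501787 (mod 1154237).
Then x ≡ 501787·417374 ≡ 6399 (mod 1154237); the smallest non-negative solution is x = 6399.

6399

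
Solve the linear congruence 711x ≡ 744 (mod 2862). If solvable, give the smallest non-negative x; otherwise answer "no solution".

no solution

gcd(711, 2862):
2862 = 4*711 + 18
711 = 39*18 + 9
18 = 2*9 + 0
gcd = 9, but 9 ∤ 744, so the congruence has no solution.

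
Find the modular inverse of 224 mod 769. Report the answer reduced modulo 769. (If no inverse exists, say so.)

436

Extended Euclidean algorithm:
769 = 3×224 + 97
224 = 2×97 + 30
97 = 3×30 + 7
30 = 4×7 + 2
7 = 3×2 + 1
2 = 2×1 + 0
Since gcd(224, 769) = 1, back-substitute to write 1 as a combination:
1 = 7 − 3·2
1 = −3·30 + 13·7
1 = 13·97 − 42·30
1 = −42·224 + 97·97
1 = 97·769 − 333·224
So 224·(-333) ≡ 1 (mod 769), and -333 ≡ 436 (mod 769).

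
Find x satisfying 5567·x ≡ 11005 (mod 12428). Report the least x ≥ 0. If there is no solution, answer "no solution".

1779

First find gcd(5567, 12428):
12428 = 2×5567 + 1294
5567 = 4×1294 + 391
1294 = 3×391 + 121
391 = 3×121 + 28
121 = 4×28 + 9
28 = 3×9 + 1
9 = 9×1 + 0
gcd = 1, so a unique solution mod 12428 exists.
Back-substitute for the Bézout coefficients:
1 = 28 − 3·9
1 = −3·121 + 13·28
1 = 13·391 − 42·121
1 = −42·1294 + 139·391
1 = 139·5567 − 598·1294
1 = −598·12428 + 1335·5567
So 5567·(1335) ≡ 1 (mod 12428), giving 5567⁻¹ ≡ 1335.
x ≡ 5567⁻¹·11005 ≡ 1335·11005 ≡ 1779 (mod 12428).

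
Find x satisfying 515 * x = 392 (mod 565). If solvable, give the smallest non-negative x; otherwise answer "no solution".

gcd(515, 565):
565 = 1·515 + 50
515 = 10·50 + 15
50 = 3·15 + 5
15 = 3·5 + 0
gcd = 5, but 5 ∤ 392, so the congruence has no solution.

no solution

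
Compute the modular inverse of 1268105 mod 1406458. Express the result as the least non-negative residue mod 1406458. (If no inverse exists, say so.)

Run Euclid on (1406458, 1268105):
1406458 = 1*1268105 + 138353
1268105 = 9*138353 + 22928
138353 = 6*22928 + 785
22928 = 29*785 + 163
785 = 4*163 + 133
163 = 1*133 + 30
133 = 4*30 + 13
30 = 2*13 + 4
13 = 3*4 + 1
4 = 4*1 + 0
Since gcd(1268105, 1406458) = 1, back-substitute to write 1 as a combination:
1 = 13 − 3·4
1 = −3·30 + 7·13
1 = 7·133 − 31·30
1 = −31·163 + 38·133
1 = 38·785 − 183·163
1 = −183·22928 + 5345·785
1 = 5345·138353 − 32253·22928
1 = −32253·1268105 + 295622·138353
1 = 295622·1406458 − 327875·1268105
Hence 1268105⁻¹ ≡ -327875 ≡ 1078583 (mod 1406458).

1078583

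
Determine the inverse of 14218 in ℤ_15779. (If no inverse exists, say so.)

Extended Euclidean algorithm:
15779 = 1*14218 + 1561
14218 = 9*1561 + 169
1561 = 9*169 + 40
169 = 4*40 + 9
40 = 4*9 + 4
9 = 2*4 + 1
4 = 4*1 + 0
The gcd is 1. Working backward:
1 = 9 − 2·4
1 = −2·40 + 9·9
1 = 9·169 − 38·40
1 = −38·1561 + 351·169
1 = 351·14218 − 3197·1561
1 = −3197·15779 + 3548·14218
So 14218·3548 ≡ 1 (mod 15779).

3548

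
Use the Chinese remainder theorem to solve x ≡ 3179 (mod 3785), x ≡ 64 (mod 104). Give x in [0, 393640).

Write x = 3179 + 3785·k. Then 3785·k ≡ 64 − 3179 ≡ 5 (mod 104).
Need 3785⁻¹ mod 104. Extended Euclid on (104, 41):
104 = 2·41 + 22
41 = 1·22 + 19
22 = 1·19 + 3
19 = 6·3 + 1
3 = 3·1 + 0
Back-substitute:
1 = 19 − 6·3
1 = −6·22 + 7·19
1 = 7·41 − 13·22
1 = −13·104 + 33·41
3785⁻¹ ≡ 33 (mod 104), so k ≡ 33·5 ≡ 61 (mod 104).
x = 3179 + 3785·61 = 234064.

234064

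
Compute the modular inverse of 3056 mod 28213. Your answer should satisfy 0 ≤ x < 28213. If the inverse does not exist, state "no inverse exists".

Extended Euclidean algorithm:
28213 = 9·3056 + 709
3056 = 4·709 + 220
709 = 3·220 + 49
220 = 4·49 + 24
49 = 2·24 + 1
24 = 24·1 + 0
Since gcd(3056, 28213) = 1, back-substitute to write 1 as a combination:
1 = 49 − 2·24
1 = −2·220 + 9·49
1 = 9·709 − 29·220
1 = −29·3056 + 125·709
1 = 125·28213 − 1154·3056
Hence 3056⁻¹ ≡ -1154 ≡ 27059 (mod 28213).

27059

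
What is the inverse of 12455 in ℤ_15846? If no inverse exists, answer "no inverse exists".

743

Run Euclid on (15846, 12455):
15846 = 1×12455 + 3391
12455 = 3×3391 + 2282
3391 = 1×2282 + 1109
2282 = 2×1109 + 64
1109 = 17×64 + 21
64 = 3×21 + 1
21 = 21×1 + 0
The gcd is 1. Working backward:
1 = 64 − 3·21
1 = −3·1109 + 52·64
1 = 52·2282 − 107·1109
1 = −107·3391 + 159·2282
1 = 159·12455 − 584·3391
1 = −584·15846 + 743·12455
So 12455·743 ≡ 1 (mod 15846).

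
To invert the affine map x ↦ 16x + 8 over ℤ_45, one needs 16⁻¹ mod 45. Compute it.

Run Euclid on (45, 16):
45 = 2*16 + 13
16 = 1*13 + 3
13 = 4*3 + 1
3 = 3*1 + 0
gcd = 1, so the inverse exists. Back-substitute:
1 = 13 − 4·3
1 = −4·16 + 5·13
1 = 5·45 − 14·16
Thus 16·(-14) ≡ 1 (mod 45); reducing, -14 mod 45 = 31.

31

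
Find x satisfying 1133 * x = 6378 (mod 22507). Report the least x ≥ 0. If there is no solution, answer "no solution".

9660

First find gcd(1133, 22507):
22507 = 19×1133 + 980
1133 = 1×980 + 153
980 = 6×153 + 62
153 = 2×62 + 29
62 = 2×29 + 4
29 = 7×4 + 1
4 = 4×1 + 0
gcd = 1, so a unique solution mod 22507 exists.
Back-substitute for the Bézout coefficients:
1 = 29 − 7·4
1 = −7·62 + 15·29
1 = 15·153 − 37·62
1 = −37·980 + 237·153
1 = 237·1133 − 274·980
1 = −274·22507 + 5443·1133
So 1133·(5443) ≡ 1 (mod 22507), giving 1133⁻¹ ≡ 5443.
x ≡ 1133⁻¹·6378 ≡ 5443·6378 ≡ 9660 (mod 22507).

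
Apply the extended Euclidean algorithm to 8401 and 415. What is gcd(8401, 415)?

Repeated division:
8401 = 20×415 + 101
415 = 4×101 + 11
101 = 9×11 + 2
11 = 5×2 + 1
2 = 2×1 + 0
gcd(8401, 415) = 1.
Working backward:
1 = 11 − 5·2
1 = −5·101 + 46·11
1 = 46·415 − 189·101
1 = −189·8401 + 3826·415
So 1 = (-189)·8401 + (3826)·415.

1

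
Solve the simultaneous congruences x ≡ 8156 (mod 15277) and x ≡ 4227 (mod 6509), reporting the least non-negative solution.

61299480

Write x = 8156 + 15277·k. Then 15277·k ≡ 4227 − 8156 ≡ 2580 (mod 6509).
Need 15277⁻¹ mod 6509. Extended Euclid on (6509, 2259):
6509 = 2*2259 + 1991
2259 = 1*1991 + 268
1991 = 7*268 + 115
268 = 2*115 + 38
115 = 3*38 + 1
38 = 38*1 + 0
Back-substitute:
1 = 115 − 3·38
1 = −3·268 + 7·115
1 = 7·1991 − 52·268
1 = −52·2259 + 59·1991
1 = 59·6509 − 170·2259
15277⁻¹ ≡ 6339 (mod 6509), so k ≡ 6339·2580 ≡ 4012 (mod 6509).
x = 8156 + 15277·4012 = 61299480.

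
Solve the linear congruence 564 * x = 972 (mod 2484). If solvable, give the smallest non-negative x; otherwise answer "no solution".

81

First find gcd(564, 2484):
2484 = 4*564 + 228
564 = 2*228 + 108
228 = 2*108 + 12
108 = 9*12 + 0
gcd = 12 and 12 | 972, so solutions exist. Divide through by 12: 47x ≡ 81 (mod 207).
Now find 47⁻¹ mod 207:
207 = 4·47 + 19
47 = 2·19 + 9
19 = 2·9 + 1
9 = 9·1 + 0
Back-substitute:
1 = 19 − 2·9
1 = −2·47 + 5·19
1 = 5·207 − 22·47
So 47·(-22) ≡ 1 (mod 207), i.e. 47⁻¹ ≡ 185.
Then x ≡ 185·81 ≡ 81 (mod 207); the smallest non-negative solution is x = 81.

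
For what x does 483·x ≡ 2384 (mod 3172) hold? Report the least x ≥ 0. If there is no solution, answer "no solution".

1036

First find gcd(483, 3172):
3172 = 6*483 + 274
483 = 1*274 + 209
274 = 1*209 + 65
209 = 3*65 + 14
65 = 4*14 + 9
14 = 1*9 + 5
9 = 1*5 + 4
5 = 1*4 + 1
4 = 4*1 + 0
gcd = 1, so a unique solution mod 3172 exists.
Back-substitute for the Bézout coefficients:
1 = 5 − 4
1 = −9 + 2·5
1 = 2·14 − 3·9
1 = −3·65 + 14·14
1 = 14·209 − 45·65
1 = −45·274 + 59·209
1 = 59·483 − 104·274
1 = −104·3172 + 683·483
So 483·(683) ≡ 1 (mod 3172), giving 483⁻¹ ≡ 683.
x ≡ 483⁻¹·2384 ≡ 683·2384 ≡ 1036 (mod 3172).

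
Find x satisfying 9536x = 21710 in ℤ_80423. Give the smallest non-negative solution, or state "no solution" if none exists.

29132

First find gcd(9536, 80423):
80423 = 8*9536 + 4135
9536 = 2*4135 + 1266
4135 = 3*1266 + 337
1266 = 3*337 + 255
337 = 1*255 + 82
255 = 3*82 + 9
82 = 9*9 + 1
9 = 9*1 + 0
gcd = 1, so a unique solution mod 80423 exists.
Back-substitute for the Bézout coefficients:
1 = 82 − 9·9
1 = −9·255 + 28·82
1 = 28·337 − 37·255
1 = −37·1266 + 139·337
1 = 139·4135 − 454·1266
1 = −454·9536 + 1047·4135
1 = 1047·80423 − 8830·9536
So 9536·(-8830) ≡ 1 (mod 80423), giving 9536⁻¹ ≡ 71593.
x ≡ 9536⁻¹·21710 ≡ 71593·21710 ≡ 29132 (mod 80423).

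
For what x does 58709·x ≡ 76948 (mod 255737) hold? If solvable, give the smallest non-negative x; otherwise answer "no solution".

237430

First find gcd(58709, 255737):
255737 = 4×58709 + 20901
58709 = 2×20901 + 16907
20901 = 1×16907 + 3994
16907 = 4×3994 + 931
3994 = 4×931 + 270
931 = 3×270 + 121
270 = 2×121 + 28
121 = 4×28 + 9
28 = 3×9 + 1
9 = 9×1 + 0
gcd = 1, so a unique solution mod 255737 exists.
Back-substitute for the Bézout coefficients:
1 = 28 − 3·9
1 = −3·121 + 13·28
1 = 13·270 − 29·121
1 = −29·931 + 100·270
1 = 100·3994 − 429·931
1 = −429·16907 + 1816·3994
1 = 1816·20901 − 2245·16907
1 = −2245·58709 + 6306·20901
1 = 6306·255737 − 27469·58709
So 58709·(-27469) ≡ 1 (mod 255737), giving 58709⁻¹ ≡ 228268.
x ≡ 58709⁻¹·76948 ≡ 228268·76948 ≡ 237430 (mod 255737).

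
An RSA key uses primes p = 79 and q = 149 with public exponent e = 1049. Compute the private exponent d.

φ(n) = (p−1)(q−1) = 78·148 = 11544.
Need d with 1049·d ≡ 1 (mod 11544). Apply the extended Euclidean algorithm:
11544 = 11*1049 + 5
1049 = 209*5 + 4
5 = 1*4 + 1
4 = 4*1 + 0
Back-substitute:
1 = 5 − 4
1 = −1049 + 210·5
1 = 210·11544 − 2311·1049
So 1049·(-2311) ≡ 1 (mod 11544), hence d ≡ -2311 ≡ 9233 (mod 11544).

9233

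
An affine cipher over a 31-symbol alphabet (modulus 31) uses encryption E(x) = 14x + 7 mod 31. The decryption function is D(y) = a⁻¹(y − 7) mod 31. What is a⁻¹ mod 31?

20

gcd(31, 14) by repeated division:
31 = 2*14 + 3
14 = 4*3 + 2
3 = 1*2 + 1
2 = 2*1 + 0
Since gcd(14, 31) = 1, back-substitute to write 1 as a combination:
1 = 3 − 2
1 = −14 + 5·3
1 = 5·31 − 11·14
Thus 14·(-11) ≡ 1 (mod 31); reducing, -11 mod 31 = 20.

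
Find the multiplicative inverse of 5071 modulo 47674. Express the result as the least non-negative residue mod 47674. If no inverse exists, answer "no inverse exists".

no inverse exists

Compute gcd(5071, 47674):
47674 = 9·5071 + 2035
5071 = 2·2035 + 1001
2035 = 2·1001 + 33
1001 = 30·33 + 11
33 = 3·11 + 0
gcd(5071, 47674) = 11 ≠ 1, so 5071 has no multiplicative inverse modulo 47674.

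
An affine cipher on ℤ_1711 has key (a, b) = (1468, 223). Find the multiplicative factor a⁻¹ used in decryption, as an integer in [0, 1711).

Extended Euclidean algorithm:
1711 = 1*1468 + 243
1468 = 6*243 + 10
243 = 24*10 + 3
10 = 3*3 + 1
3 = 3*1 + 0
gcd = 1, so the inverse exists. Back-substitute:
1 = 10 − 3·3
1 = −3·243 + 73·10
1 = 73·1468 − 441·243
1 = −441·1711 + 514·1468
So 1468·514 ≡ 1 (mod 1711).

514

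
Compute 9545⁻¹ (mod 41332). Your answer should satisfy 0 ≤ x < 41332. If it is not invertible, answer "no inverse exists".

5573

Run Euclid on (41332, 9545):
41332 = 4×9545 + 3152
9545 = 3×3152 + 89
3152 = 35×89 + 37
89 = 2×37 + 15
37 = 2×15 + 7
15 = 2×7 + 1
7 = 7×1 + 0
The gcd is 1. Working backward:
1 = 15 − 2·7
1 = −2·37 + 5·15
1 = 5·89 − 12·37
1 = −12·3152 + 425·89
1 = 425·9545 − 1287·3152
1 = −1287·41332 + 5573·9545
So 9545·5573 ≡ 1 (mod 41332).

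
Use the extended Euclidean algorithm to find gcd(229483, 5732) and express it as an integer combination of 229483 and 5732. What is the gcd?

1

Euclidean algorithm:
229483 = 40·5732 + 203
5732 = 28·203 + 48
203 = 4·48 + 11
48 = 4·11 + 4
11 = 2·4 + 3
4 = 1·3 + 1
3 = 3·1 + 0
gcd(229483, 5732) = 1.
Back-substituting:
1 = 4 − 3
1 = −11 + 3·4
1 = 3·48 − 13·11
1 = −13·203 + 55·48
1 = 55·5732 − 1553·203
1 = −1553·229483 + 62175·5732
So 1 = (-1553)·229483 + (62175)·5732.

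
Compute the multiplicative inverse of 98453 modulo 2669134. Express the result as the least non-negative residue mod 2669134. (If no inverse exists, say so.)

gcd(2669134, 98453) by repeated division:
2669134 = 27×98453 + 10903
98453 = 9×10903 + 326
10903 = 33×326 + 145
326 = 2×145 + 36
145 = 4×36 + 1
36 = 36×1 + 0
The gcd is 1. Working backward:
1 = 145 − 4·36
1 = −4·326 + 9·145
1 = 9·10903 − 301·326
1 = −301·98453 + 2718·10903
1 = 2718·2669134 − 73687·98453
Hence 98453⁻¹ ≡ -73687 ≡ 2595447 (mod 2669134).

2595447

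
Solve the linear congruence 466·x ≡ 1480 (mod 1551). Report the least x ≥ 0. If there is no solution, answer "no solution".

First find gcd(466, 1551):
1551 = 3×466 + 153
466 = 3×153 + 7
153 = 21×7 + 6
7 = 1×6 + 1
6 = 6×1 + 0
gcd = 1, so a unique solution mod 1551 exists.
Back-substitute for the Bézout coefficients:
1 = 7 − 6
1 = −153 + 22·7
1 = 22·466 − 67·153
1 = −67·1551 + 223·466
So 466·(223) ≡ 1 (mod 1551), giving 466⁻¹ ≡ 223.
x ≡ 466⁻¹·1480 ≡ 223·1480 ≡ 1228 (mod 1551).

1228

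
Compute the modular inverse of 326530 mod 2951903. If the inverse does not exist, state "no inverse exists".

Extended Euclidean algorithm:
2951903 = 9*326530 + 13133
326530 = 24*13133 + 11338
13133 = 1*11338 + 1795
11338 = 6*1795 + 568
1795 = 3*568 + 91
568 = 6*91 + 22
91 = 4*22 + 3
22 = 7*3 + 1
3 = 3*1 + 0
gcd = 1, so the inverse exists. Back-substitute:
1 = 22 − 7·3
1 = −7·91 + 29·22
1 = 29·568 − 181·91
1 = −181·1795 + 572·568
1 = 572·11338 − 3613·1795
1 = −3613·13133 + 4185·11338
1 = 4185·326530 − 104053·13133
1 = −104053·2951903 + 940662·326530
So 326530·940662 ≡ 1 (mod 2951903).

940662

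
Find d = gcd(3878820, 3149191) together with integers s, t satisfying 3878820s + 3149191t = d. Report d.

1

Repeated division:
3878820 = 1·3149191 + 729629
3149191 = 4·729629 + 230675
729629 = 3·230675 + 37604
230675 = 6·37604 + 5051
37604 = 7·5051 + 2247
5051 = 2·2247 + 557
2247 = 4·557 + 19
557 = 29·19 + 6
19 = 3·6 + 1
6 = 6·1 + 0
gcd(3878820, 3149191) = 1.
Working backward:
1 = 19 − 3·6
1 = −3·557 + 88·19
1 = 88·2247 − 355·557
1 = −355·5051 + 798·2247
1 = 798·37604 − 5941·5051
1 = −5941·230675 + 36444·37604
1 = 36444·729629 − 115273·230675
1 = −115273·3149191 + 497536·729629
1 = 497536·3878820 − 612809·3149191
So 1 = (497536)·3878820 + (-612809)·3149191.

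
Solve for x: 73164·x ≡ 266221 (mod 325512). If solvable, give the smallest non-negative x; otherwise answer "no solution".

gcd(73164, 325512):
325512 = 4×73164 + 32856
73164 = 2×32856 + 7452
32856 = 4×7452 + 3048
7452 = 2×3048 + 1356
3048 = 2×1356 + 336
1356 = 4×336 + 12
336 = 28×12 + 0
gcd = 12, but 12 ∤ 266221, so the congruence has no solution.

no solution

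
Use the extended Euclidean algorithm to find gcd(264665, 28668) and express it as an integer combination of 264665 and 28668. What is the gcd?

Apply Euclid's algorithm to 264665 and 28668:
264665 = 9×28668 + 6653
28668 = 4×6653 + 2056
6653 = 3×2056 + 485
2056 = 4×485 + 116
485 = 4×116 + 21
116 = 5×21 + 11
21 = 1×11 + 10
11 = 1×10 + 1
10 = 10×1 + 0
gcd(264665, 28668) = 1.
Back-substituting:
1 = 11 − 10
1 = −21 + 2·11
1 = 2·116 − 11·21
1 = −11·485 + 46·116
1 = 46·2056 − 195·485
1 = −195·6653 + 631·2056
1 = 631·28668 − 2719·6653
1 = −2719·264665 + 25102·28668
So 1 = (-2719)·264665 + (25102)·28668.

1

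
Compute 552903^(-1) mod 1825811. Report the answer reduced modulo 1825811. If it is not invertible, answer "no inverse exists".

no inverse exists

Compute gcd(552903, 1825811):
1825811 = 3*552903 + 167102
552903 = 3*167102 + 51597
167102 = 3*51597 + 12311
51597 = 4*12311 + 2353
12311 = 5*2353 + 546
2353 = 4*546 + 169
546 = 3*169 + 39
169 = 4*39 + 13
39 = 3*13 + 0
gcd(552903, 1825811) = 13 ≠ 1, so 552903 has no multiplicative inverse modulo 1825811.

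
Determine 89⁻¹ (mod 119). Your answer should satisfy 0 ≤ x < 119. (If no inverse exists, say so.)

115

Run Euclid on (119, 89):
119 = 1*89 + 30
89 = 2*30 + 29
30 = 1*29 + 1
29 = 29*1 + 0
gcd = 1, so the inverse exists. Back-substitute:
1 = 30 − 29
1 = −89 + 3·30
1 = 3·119 − 4·89
So 89·(-4) ≡ 1 (mod 119), and -4 ≡ 115 (mod 119).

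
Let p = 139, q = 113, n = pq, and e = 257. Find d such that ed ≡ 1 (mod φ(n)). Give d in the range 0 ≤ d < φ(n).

φ(n) = (p−1)(q−1) = 138·112 = 15456.
Need d with 257·d ≡ 1 (mod 15456). Apply the extended Euclidean algorithm:
15456 = 60×257 + 36
257 = 7×36 + 5
36 = 7×5 + 1
5 = 5×1 + 0
Back-substitute:
1 = 36 − 7·5
1 = −7·257 + 50·36
1 = 50·15456 − 3007·257
So 257·(-3007) ≡ 1 (mod 15456), hence d ≡ -3007 ≡ 12449 (mod 15456).

12449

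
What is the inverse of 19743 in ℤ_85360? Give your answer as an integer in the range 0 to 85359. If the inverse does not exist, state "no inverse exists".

Extended Euclidean algorithm:
85360 = 4*19743 + 6388
19743 = 3*6388 + 579
6388 = 11*579 + 19
579 = 30*19 + 9
19 = 2*9 + 1
9 = 9*1 + 0
The gcd is 1. Working backward:
1 = 19 − 2·9
1 = −2·579 + 61·19
1 = 61·6388 − 673·579
1 = −673·19743 + 2080·6388
1 = 2080·85360 − 8993·19743
So 19743·(-8993) ≡ 1 (mod 85360), and -8993 ≡ 76367 (mod 85360).

76367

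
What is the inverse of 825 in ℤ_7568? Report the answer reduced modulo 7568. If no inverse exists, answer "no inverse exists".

Compute gcd(825, 7568):
7568 = 9×825 + 143
825 = 5×143 + 110
143 = 1×110 + 33
110 = 3×33 + 11
33 = 3×11 + 0
The gcd is 11, not 1, hence no inverse exists.

no inverse exists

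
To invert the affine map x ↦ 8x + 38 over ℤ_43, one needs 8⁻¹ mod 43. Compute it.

27

Run Euclid on (43, 8):
43 = 5×8 + 3
8 = 2×3 + 2
3 = 1×2 + 1
2 = 2×1 + 0
Since gcd(8, 43) = 1, back-substitute to write 1 as a combination:
1 = 3 − 2
1 = −8 + 3·3
1 = 3·43 − 16·8
Hence 8⁻¹ ≡ -16 ≡ 27 (mod 43).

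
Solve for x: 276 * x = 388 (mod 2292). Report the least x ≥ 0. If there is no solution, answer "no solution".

gcd(276, 2292):
2292 = 8×276 + 84
276 = 3×84 + 24
84 = 3×24 + 12
24 = 2×12 + 0
gcd = 12, but 12 ∤ 388, so the congruence has no solution.

no solution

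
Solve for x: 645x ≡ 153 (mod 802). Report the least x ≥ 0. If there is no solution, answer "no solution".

45

First find gcd(645, 802):
802 = 1×645 + 157
645 = 4×157 + 17
157 = 9×17 + 4
17 = 4×4 + 1
4 = 4×1 + 0
gcd = 1, so a unique solution mod 802 exists.
Back-substitute for the Bézout coefficients:
1 = 17 − 4·4
1 = −4·157 + 37·17
1 = 37·645 − 152·157
1 = −152·802 + 189·645
So 645·(189) ≡ 1 (mod 802), giving 645⁻¹ ≡ 189.
x ≡ 645⁻¹·153 ≡ 189·153 ≡ 45 (mod 802).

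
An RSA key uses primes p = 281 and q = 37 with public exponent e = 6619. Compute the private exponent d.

φ(n) = (p−1)(q−1) = 280·36 = 10080.
Need d with 6619·d ≡ 1 (mod 10080). Apply the extended Euclidean algorithm:
10080 = 1×6619 + 3461
6619 = 1×3461 + 3158
3461 = 1×3158 + 303
3158 = 10×303 + 128
303 = 2×128 + 47
128 = 2×47 + 34
47 = 1×34 + 13
34 = 2×13 + 8
13 = 1×8 + 5
8 = 1×5 + 3
5 = 1×3 + 2
3 = 1×2 + 1
2 = 2×1 + 0
Back-substitute:
1 = 3 − 2
1 = −5 + 2·3
1 = 2·8 − 3·5
1 = −3·13 + 5·8
1 = 5·34 − 13·13
1 = −13·47 + 18·34
1 = 18·128 − 49·47
1 = −49·303 + 116·128
1 = 116·3158 − 1209·303
1 = −1209·3461 + 1325·3158
1 = 1325·6619 − 2534·3461
1 = −2534·10080 + 3859·6619
So 6619·3859 ≡ 1 (mod 10080), hence d = 3859.

3859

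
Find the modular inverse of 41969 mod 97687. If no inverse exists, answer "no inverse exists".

Apply the Euclidean algorithm to 97687 and 41969:
97687 = 2×41969 + 13749
41969 = 3×13749 + 722
13749 = 19×722 + 31
722 = 23×31 + 9
31 = 3×9 + 4
9 = 2×4 + 1
4 = 4×1 + 0
gcd = 1, so the inverse exists. Back-substitute:
1 = 9 − 2·4
1 = −2·31 + 7·9
1 = 7·722 − 163·31
1 = −163·13749 + 3104·722
1 = 3104·41969 − 9475·13749
1 = −9475·97687 + 22054·41969
So 41969·22054 ≡ 1 (mod 97687).

22054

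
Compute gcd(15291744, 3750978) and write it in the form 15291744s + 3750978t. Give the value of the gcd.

6

Euclidean algorithm:
15291744 = 4*3750978 + 287832
3750978 = 13*287832 + 9162
287832 = 31*9162 + 3810
9162 = 2*3810 + 1542
3810 = 2*1542 + 726
1542 = 2*726 + 90
726 = 8*90 + 6
90 = 15*6 + 0
gcd(15291744, 3750978) = 6.
Express as a combination:
6 = 726 − 8·90
6 = −8·1542 + 17·726
6 = 17·3810 − 42·1542
6 = −42·9162 + 101·3810
6 = 101·287832 − 3173·9162
6 = −3173·3750978 + 41350·287832
6 = 41350·15291744 − 168573·3750978
So 6 = (41350)·15291744 + (-168573)·3750978.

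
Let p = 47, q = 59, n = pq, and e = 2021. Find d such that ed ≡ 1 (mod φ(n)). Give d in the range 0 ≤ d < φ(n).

φ(n) = (p−1)(q−1) = 46·58 = 2668.
Need d with 2021·d ≡ 1 (mod 2668). Apply the extended Euclidean algorithm:
2668 = 1·2021 + 647
2021 = 3·647 + 80
647 = 8·80 + 7
80 = 11·7 + 3
7 = 2·3 + 1
3 = 3·1 + 0
Back-substitute:
1 = 7 − 2·3
1 = −2·80 + 23·7
1 = 23·647 − 186·80
1 = −186·2021 + 581·647
1 = 581·2668 − 767·2021
So 2021·(-767) ≡ 1 (mod 2668), hence d ≡ -767 ≡ 1901 (mod 2668).

1901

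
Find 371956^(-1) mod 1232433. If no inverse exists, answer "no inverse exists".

304828

Run Euclid on (1232433, 371956):
1232433 = 3·371956 + 116565
371956 = 3·116565 + 22261
116565 = 5·22261 + 5260
22261 = 4·5260 + 1221
5260 = 4·1221 + 376
1221 = 3·376 + 93
376 = 4·93 + 4
93 = 23·4 + 1
4 = 4·1 + 0
The gcd is 1. Working backward:
1 = 93 − 23·4
1 = −23·376 + 93·93
1 = 93·1221 − 302·376
1 = −302·5260 + 1301·1221
1 = 1301·22261 − 5506·5260
1 = −5506·116565 + 28831·22261
1 = 28831·371956 − 91999·116565
1 = −91999·1232433 + 304828·371956
So 371956·304828 ≡ 1 (mod 1232433).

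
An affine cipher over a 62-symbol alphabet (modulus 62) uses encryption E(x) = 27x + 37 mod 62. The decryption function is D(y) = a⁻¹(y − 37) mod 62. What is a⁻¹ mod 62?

Apply the Euclidean algorithm to 62 and 27:
62 = 2·27 + 8
27 = 3·8 + 3
8 = 2·3 + 2
3 = 1·2 + 1
2 = 2·1 + 0
gcd = 1, so the inverse exists. Back-substitute:
1 = 3 − 2
1 = −8 + 3·3
1 = 3·27 − 10·8
1 = −10·62 + 23·27
So 27·23 ≡ 1 (mod 62).

23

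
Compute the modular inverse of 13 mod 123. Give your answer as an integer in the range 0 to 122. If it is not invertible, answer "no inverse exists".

19

gcd(123, 13) by repeated division:
123 = 9·13 + 6
13 = 2·6 + 1
6 = 6·1 + 0
Since gcd(13, 123) = 1, back-substitute to write 1 as a combination:
1 = 13 − 2·6
1 = −2·123 + 19·13
So 13·19 ≡ 1 (mod 123).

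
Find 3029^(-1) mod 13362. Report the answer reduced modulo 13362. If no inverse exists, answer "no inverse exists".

Extended Euclidean algorithm:
13362 = 4×3029 + 1246
3029 = 2×1246 + 537
1246 = 2×537 + 172
537 = 3×172 + 21
172 = 8×21 + 4
21 = 5×4 + 1
4 = 4×1 + 0
gcd = 1, so the inverse exists. Back-substitute:
1 = 21 − 5·4
1 = −5·172 + 41·21
1 = 41·537 − 128·172
1 = −128·1246 + 297·537
1 = 297·3029 − 722·1246
1 = −722·13362 + 3185·3029
So 3029·3185 ≡ 1 (mod 13362).

3185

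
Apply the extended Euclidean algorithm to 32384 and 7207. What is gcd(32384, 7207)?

1

Euclidean algorithm:
32384 = 4*7207 + 3556
7207 = 2*3556 + 95
3556 = 37*95 + 41
95 = 2*41 + 13
41 = 3*13 + 2
13 = 6*2 + 1
2 = 2*1 + 0
gcd(32384, 7207) = 1.
Working backward:
1 = 13 − 6·2
1 = −6·41 + 19·13
1 = 19·95 − 44·41
1 = −44·3556 + 1647·95
1 = 1647·7207 − 3338·3556
1 = −3338·32384 + 14999·7207
So 1 = (-3338)·32384 + (14999)·7207.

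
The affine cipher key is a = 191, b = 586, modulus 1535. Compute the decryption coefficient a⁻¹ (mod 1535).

876

gcd(1535, 191) by repeated division:
1535 = 8*191 + 7
191 = 27*7 + 2
7 = 3*2 + 1
2 = 2*1 + 0
The gcd is 1. Working backward:
1 = 7 − 3·2
1 = −3·191 + 82·7
1 = 82·1535 − 659·191
Hence 191⁻¹ ≡ -659 ≡ 876 (mod 1535).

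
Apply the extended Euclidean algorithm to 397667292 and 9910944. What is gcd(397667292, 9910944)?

12

Euclidean algorithm:
397667292 = 40*9910944 + 1229532
9910944 = 8*1229532 + 74688
1229532 = 16*74688 + 34524
74688 = 2*34524 + 5640
34524 = 6*5640 + 684
5640 = 8*684 + 168
684 = 4*168 + 12
168 = 14*12 + 0
gcd(397667292, 9910944) = 12.
Working backward:
12 = 684 − 4·168
12 = −4·5640 + 33·684
12 = 33·34524 − 202·5640
12 = −202·74688 + 437·34524
12 = 437·1229532 − 7194·74688
12 = −7194·9910944 + 57989·1229532
12 = 57989·397667292 − 2326754·9910944
So 12 = (57989)·397667292 + (-2326754)·9910944.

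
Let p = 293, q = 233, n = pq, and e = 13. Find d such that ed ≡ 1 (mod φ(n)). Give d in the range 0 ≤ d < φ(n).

62533

φ(n) = (p−1)(q−1) = 292·232 = 67744.
Need d with 13·d ≡ 1 (mod 67744). Apply the extended Euclidean algorithm:
67744 = 5211*13 + 1
13 = 13*1 + 0
Back-substitute:
1 = 67744 − 5211·13
So 13·(-5211) ≡ 1 (mod 67744), hence d ≡ -5211 ≡ 62533 (mod 67744).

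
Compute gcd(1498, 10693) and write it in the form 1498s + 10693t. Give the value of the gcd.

1

Euclidean algorithm:
10693 = 7×1498 + 207
1498 = 7×207 + 49
207 = 4×49 + 11
49 = 4×11 + 5
11 = 2×5 + 1
5 = 5×1 + 0
gcd(1498, 10693) = 1.
Back-substituting:
1 = 11 − 2·5
1 = −2·49 + 9·11
1 = 9·207 − 38·49
1 = −38·1498 + 275·207
1 = 275·10693 − 1963·1498
So 1 = (275)·10693 + (-1963)·1498.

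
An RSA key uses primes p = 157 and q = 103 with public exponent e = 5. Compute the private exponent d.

6365

φ(n) = (p−1)(q−1) = 156·102 = 15912.
Need d with 5·d ≡ 1 (mod 15912). Apply the extended Euclidean algorithm:
15912 = 3182·5 + 2
5 = 2·2 + 1
2 = 2·1 + 0
Back-substitute:
1 = 5 − 2·2
1 = −2·15912 + 6365·5
So 5·6365 ≡ 1 (mod 15912), hence d = 6365.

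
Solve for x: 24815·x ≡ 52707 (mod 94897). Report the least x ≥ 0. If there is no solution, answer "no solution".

First find gcd(24815, 94897):
94897 = 3×24815 + 20452
24815 = 1×20452 + 4363
20452 = 4×4363 + 3000
4363 = 1×3000 + 1363
3000 = 2×1363 + 274
1363 = 4×274 + 267
274 = 1×267 + 7
267 = 38×7 + 1
7 = 7×1 + 0
gcd = 1, so a unique solution mod 94897 exists.
Back-substitute for the Bézout coefficients:
1 = 267 − 38·7
1 = −38·274 + 39·267
1 = 39·1363 − 194·274
1 = −194·3000 + 427·1363
1 = 427·4363 − 621·3000
1 = −621·20452 + 2911·4363
1 = 2911·24815 − 3532·20452
1 = −3532·94897 + 13507·24815
So 24815·(13507) ≡ 1 (mod 94897), giving 24815⁻¹ ≡ 13507.
x ≡ 24815⁻¹·52707 ≡ 13507·52707 ≡ 91052 (mod 94897).

91052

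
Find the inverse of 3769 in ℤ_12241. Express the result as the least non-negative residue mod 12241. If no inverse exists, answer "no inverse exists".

Extended Euclidean algorithm:
12241 = 3×3769 + 934
3769 = 4×934 + 33
934 = 28×33 + 10
33 = 3×10 + 3
10 = 3×3 + 1
3 = 3×1 + 0
gcd = 1, so the inverse exists. Back-substitute:
1 = 10 − 3·3
1 = −3·33 + 10·10
1 = 10·934 − 283·33
1 = −283·3769 + 1142·934
1 = 1142·12241 − 3709·3769
Thus 3769·(-3709) ≡ 1 (mod 12241); reducing, -3709 mod 12241 = 8532.

8532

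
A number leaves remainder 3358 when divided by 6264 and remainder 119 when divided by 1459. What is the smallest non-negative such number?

2283454

Write x = 3358 + 6264·k. Then 6264·k ≡ 119 − 3358 ≡ 1138 (mod 1459).
Need 6264⁻¹ mod 1459. Extended Euclid on (1459, 428):
1459 = 3·428 + 175
428 = 2·175 + 78
175 = 2·78 + 19
78 = 4·19 + 2
19 = 9·2 + 1
2 = 2·1 + 0
Back-substitute:
1 = 19 − 9·2
1 = −9·78 + 37·19
1 = 37·175 − 83·78
1 = −83·428 + 203·175
1 = 203·1459 − 692·428
6264⁻¹ ≡ 767 (mod 1459), so k ≡ 767·1138 ≡ 364 (mod 1459).
x = 3358 + 6264·364 = 2283454.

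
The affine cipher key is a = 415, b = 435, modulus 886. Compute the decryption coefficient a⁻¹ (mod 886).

Run Euclid on (886, 415):
886 = 2·415 + 56
415 = 7·56 + 23
56 = 2·23 + 10
23 = 2·10 + 3
10 = 3·3 + 1
3 = 3·1 + 0
gcd = 1, so the inverse exists. Back-substitute:
1 = 10 − 3·3
1 = −3·23 + 7·10
1 = 7·56 − 17·23
1 = −17·415 + 126·56
1 = 126·886 − 269·415
So 415·(-269) ≡ 1 (mod 886), and -269 ≡ 617 (mod 886).

617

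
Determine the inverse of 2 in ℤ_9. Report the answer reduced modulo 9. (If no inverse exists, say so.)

5

gcd(9, 2) by repeated division:
9 = 4*2 + 1
2 = 2*1 + 0
The gcd is 1. Working backward:
1 = 9 − 4·2
Thus 2·(-4) ≡ 1 (mod 9); reducing, -4 mod 9 = 5.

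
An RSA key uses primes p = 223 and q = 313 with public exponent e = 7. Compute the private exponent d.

φ(n) = (p−1)(q−1) = 222·312 = 69264.
Need d with 7·d ≡ 1 (mod 69264). Apply the extended Euclidean algorithm:
69264 = 9894×7 + 6
7 = 1×6 + 1
6 = 6×1 + 0
Back-substitute:
1 = 7 − 6
1 = −69264 + 9895·7
So 7·9895 ≡ 1 (mod 69264), hence d = 9895.

9895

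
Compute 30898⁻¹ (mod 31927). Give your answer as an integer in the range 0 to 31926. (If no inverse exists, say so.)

Compute gcd(30898, 31927):
31927 = 1×30898 + 1029
30898 = 30×1029 + 28
1029 = 36×28 + 21
28 = 1×21 + 7
21 = 3×7 + 0
Since gcd = 7 > 1, 30898 is not a unit mod 31927.

no inverse exists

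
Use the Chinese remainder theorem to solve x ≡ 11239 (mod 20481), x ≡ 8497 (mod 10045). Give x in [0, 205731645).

110362867

Write x = 11239 + 20481·k. Then 20481·k ≡ 8497 − 11239 ≡ 7303 (mod 10045).
Need 20481⁻¹ mod 10045. Extended Euclid on (10045, 391):
10045 = 25*391 + 270
391 = 1*270 + 121
270 = 2*121 + 28
121 = 4*28 + 9
28 = 3*9 + 1
9 = 9*1 + 0
Back-substitute:
1 = 28 − 3·9
1 = −3·121 + 13·28
1 = 13·270 − 29·121
1 = −29·391 + 42·270
1 = 42·10045 − 1079·391
20481⁻¹ ≡ 8966 (mod 10045), so k ≡ 8966·7303 ≡ 5388 (mod 10045).
x = 11239 + 20481·5388 = 110362867.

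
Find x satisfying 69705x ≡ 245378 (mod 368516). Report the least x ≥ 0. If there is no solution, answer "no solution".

54098

First find gcd(69705, 368516):
368516 = 5×69705 + 19991
69705 = 3×19991 + 9732
19991 = 2×9732 + 527
9732 = 18×527 + 246
527 = 2×246 + 35
246 = 7×35 + 1
35 = 35×1 + 0
gcd = 1, so a unique solution mod 368516 exists.
Back-substitute for the Bézout coefficients:
1 = 246 − 7·35
1 = −7·527 + 15·246
1 = 15·9732 − 277·527
1 = −277·19991 + 569·9732
1 = 569·69705 − 1984·19991
1 = −1984·368516 + 10489·69705
So 69705·(10489) ≡ 1 (mod 368516), giving 69705⁻¹ ≡ 10489.
x ≡ 69705⁻¹·245378 ≡ 10489·245378 ≡ 54098 (mod 368516).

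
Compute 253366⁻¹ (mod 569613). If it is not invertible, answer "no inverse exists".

Extended Euclidean algorithm:
569613 = 2×253366 + 62881
253366 = 4×62881 + 1842
62881 = 34×1842 + 253
1842 = 7×253 + 71
253 = 3×71 + 40
71 = 1×40 + 31
40 = 1×31 + 9
31 = 3×9 + 4
9 = 2×4 + 1
4 = 4×1 + 0
gcd = 1, so the inverse exists. Back-substitute:
1 = 9 − 2·4
1 = −2·31 + 7·9
1 = 7·40 − 9·31
1 = −9·71 + 16·40
1 = 16·253 − 57·71
1 = −57·1842 + 415·253
1 = 415·62881 − 14167·1842
1 = −14167·253366 + 57083·62881
1 = 57083·569613 − 128333·253366
Hence 253366⁻¹ ≡ -128333 ≡ 441280 (mod 569613).

441280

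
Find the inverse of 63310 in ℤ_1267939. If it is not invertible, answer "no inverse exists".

Run Euclid on (1267939, 63310):
1267939 = 20·63310 + 1739
63310 = 36·1739 + 706
1739 = 2·706 + 327
706 = 2·327 + 52
327 = 6·52 + 15
52 = 3·15 + 7
15 = 2·7 + 1
7 = 7·1 + 0
Since gcd(63310, 1267939) = 1, back-substitute to write 1 as a combination:
1 = 15 − 2·7
1 = −2·52 + 7·15
1 = 7·327 − 44·52
1 = −44·706 + 95·327
1 = 95·1739 − 234·706
1 = −234·63310 + 8519·1739
1 = 8519·1267939 − 170614·63310
So 63310·(-170614) ≡ 1 (mod 1267939), and -170614 ≡ 1097325 (mod 1267939).

1097325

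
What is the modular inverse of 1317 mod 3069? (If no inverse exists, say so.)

Euclidean algorithm on 3069, 1317:
3069 = 2×1317 + 435
1317 = 3×435 + 12
435 = 36×12 + 3
12 = 4×3 + 0
The gcd is 3, not 1, hence no inverse exists.

no inverse exists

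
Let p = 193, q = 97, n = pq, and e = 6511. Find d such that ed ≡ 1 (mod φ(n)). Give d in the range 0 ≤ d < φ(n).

7567

φ(n) = (p−1)(q−1) = 192·96 = 18432.
Need d with 6511·d ≡ 1 (mod 18432). Apply the extended Euclidean algorithm:
18432 = 2·6511 + 5410
6511 = 1·5410 + 1101
5410 = 4·1101 + 1006
1101 = 1·1006 + 95
1006 = 10·95 + 56
95 = 1·56 + 39
56 = 1·39 + 17
39 = 2·17 + 5
17 = 3·5 + 2
5 = 2·2 + 1
2 = 2·1 + 0
Back-substitute:
1 = 5 − 2·2
1 = −2·17 + 7·5
1 = 7·39 − 16·17
1 = −16·56 + 23·39
1 = 23·95 − 39·56
1 = −39·1006 + 413·95
1 = 413·1101 − 452·1006
1 = −452·5410 + 2221·1101
1 = 2221·6511 − 2673·5410
1 = −2673·18432 + 7567·6511
So 6511·7567 ≡ 1 (mod 18432), hence d = 7567.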